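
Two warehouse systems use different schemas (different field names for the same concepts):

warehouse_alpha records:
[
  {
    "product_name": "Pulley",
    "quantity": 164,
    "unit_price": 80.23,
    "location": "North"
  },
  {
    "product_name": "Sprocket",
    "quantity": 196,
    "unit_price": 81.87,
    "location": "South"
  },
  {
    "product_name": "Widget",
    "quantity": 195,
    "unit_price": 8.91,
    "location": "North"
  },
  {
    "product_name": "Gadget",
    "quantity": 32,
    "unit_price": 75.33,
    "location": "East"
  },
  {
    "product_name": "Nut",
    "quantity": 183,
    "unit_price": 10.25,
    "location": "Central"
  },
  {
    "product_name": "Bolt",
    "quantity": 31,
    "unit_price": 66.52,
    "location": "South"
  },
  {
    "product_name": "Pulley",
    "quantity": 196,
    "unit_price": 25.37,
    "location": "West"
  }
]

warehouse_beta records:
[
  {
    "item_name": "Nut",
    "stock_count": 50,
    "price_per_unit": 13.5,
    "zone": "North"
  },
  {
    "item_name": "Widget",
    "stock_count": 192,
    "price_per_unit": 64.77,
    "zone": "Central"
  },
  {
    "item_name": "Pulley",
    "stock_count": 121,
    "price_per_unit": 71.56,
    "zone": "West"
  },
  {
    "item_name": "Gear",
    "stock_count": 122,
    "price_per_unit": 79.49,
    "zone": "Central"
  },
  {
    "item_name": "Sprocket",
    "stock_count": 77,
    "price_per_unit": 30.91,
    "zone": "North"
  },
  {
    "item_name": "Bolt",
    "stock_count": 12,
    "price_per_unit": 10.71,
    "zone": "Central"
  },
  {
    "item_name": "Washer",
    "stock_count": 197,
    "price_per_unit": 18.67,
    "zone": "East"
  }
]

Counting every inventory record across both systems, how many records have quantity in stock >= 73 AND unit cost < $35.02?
5

Schema mappings:
- "quantity" (warehouse_alpha) = "stock_count" (warehouse_beta) = quantity
- "unit_price" (warehouse_alpha) = "price_per_unit" (warehouse_beta) = unit cost

Records meeting both conditions in warehouse_alpha: 3
Records meeting both conditions in warehouse_beta: 2

Total: 3 + 2 = 5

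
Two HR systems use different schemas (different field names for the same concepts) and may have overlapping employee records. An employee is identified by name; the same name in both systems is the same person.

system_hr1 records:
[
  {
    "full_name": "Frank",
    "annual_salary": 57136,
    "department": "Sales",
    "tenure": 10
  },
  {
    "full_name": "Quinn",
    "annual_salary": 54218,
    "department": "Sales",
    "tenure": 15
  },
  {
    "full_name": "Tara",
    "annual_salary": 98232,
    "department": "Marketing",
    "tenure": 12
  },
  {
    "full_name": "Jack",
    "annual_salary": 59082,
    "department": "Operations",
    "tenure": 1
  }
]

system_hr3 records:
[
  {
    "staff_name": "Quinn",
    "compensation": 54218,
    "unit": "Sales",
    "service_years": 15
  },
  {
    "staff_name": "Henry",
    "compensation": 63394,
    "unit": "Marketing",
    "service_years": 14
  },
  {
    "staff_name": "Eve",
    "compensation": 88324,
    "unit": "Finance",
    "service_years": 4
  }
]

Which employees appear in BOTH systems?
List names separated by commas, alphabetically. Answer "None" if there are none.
Quinn

Schema mapping: "full_name" (system_hr1) = "staff_name" (system_hr3) = employee name

Names in system_hr1: ['Frank', 'Jack', 'Quinn', 'Tara']
Names in system_hr3: ['Eve', 'Henry', 'Quinn']

Intersection: ['Quinn']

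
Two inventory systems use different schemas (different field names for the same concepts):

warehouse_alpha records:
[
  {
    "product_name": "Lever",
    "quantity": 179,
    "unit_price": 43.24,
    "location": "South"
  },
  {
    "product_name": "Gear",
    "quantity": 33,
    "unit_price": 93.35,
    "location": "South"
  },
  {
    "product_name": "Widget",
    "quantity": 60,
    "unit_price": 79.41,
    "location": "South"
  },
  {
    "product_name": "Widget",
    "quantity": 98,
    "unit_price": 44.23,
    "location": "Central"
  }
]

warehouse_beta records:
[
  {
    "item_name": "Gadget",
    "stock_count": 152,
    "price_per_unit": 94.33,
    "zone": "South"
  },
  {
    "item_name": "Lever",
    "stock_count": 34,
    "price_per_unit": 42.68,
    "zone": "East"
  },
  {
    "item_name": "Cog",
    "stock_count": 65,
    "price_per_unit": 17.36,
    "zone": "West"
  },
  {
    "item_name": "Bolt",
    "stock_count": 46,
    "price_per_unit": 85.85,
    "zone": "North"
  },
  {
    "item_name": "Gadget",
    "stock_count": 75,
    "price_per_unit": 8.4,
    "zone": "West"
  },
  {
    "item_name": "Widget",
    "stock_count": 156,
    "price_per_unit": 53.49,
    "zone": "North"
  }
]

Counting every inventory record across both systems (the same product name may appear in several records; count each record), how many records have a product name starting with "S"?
0

Schema mapping: "product_name" (warehouse_alpha) = "item_name" (warehouse_beta) = product name

Records with product name starting with "S" in warehouse_alpha: 0
Records with product name starting with "S" in warehouse_beta: 0

Total: 0 + 0 = 0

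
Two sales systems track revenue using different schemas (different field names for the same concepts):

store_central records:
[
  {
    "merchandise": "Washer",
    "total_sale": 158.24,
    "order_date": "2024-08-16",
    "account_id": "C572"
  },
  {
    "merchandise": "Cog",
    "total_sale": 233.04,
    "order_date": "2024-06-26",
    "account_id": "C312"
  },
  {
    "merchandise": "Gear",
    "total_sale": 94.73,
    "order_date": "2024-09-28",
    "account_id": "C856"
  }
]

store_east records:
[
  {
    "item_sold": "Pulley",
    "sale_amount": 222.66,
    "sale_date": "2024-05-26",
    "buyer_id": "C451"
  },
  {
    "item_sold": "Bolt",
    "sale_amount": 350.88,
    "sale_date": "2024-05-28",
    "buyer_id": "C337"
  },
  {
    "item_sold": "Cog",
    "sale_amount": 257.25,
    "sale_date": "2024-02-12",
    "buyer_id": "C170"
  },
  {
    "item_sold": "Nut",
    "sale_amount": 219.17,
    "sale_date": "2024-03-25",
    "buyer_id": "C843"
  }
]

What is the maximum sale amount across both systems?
350.88

Reconcile: "total_sale" (store_central) = "sale_amount" (store_east) = sale amount

Maximum in store_central: 233.04
Maximum in store_east: 350.88

Overall maximum: max(233.04, 350.88) = 350.88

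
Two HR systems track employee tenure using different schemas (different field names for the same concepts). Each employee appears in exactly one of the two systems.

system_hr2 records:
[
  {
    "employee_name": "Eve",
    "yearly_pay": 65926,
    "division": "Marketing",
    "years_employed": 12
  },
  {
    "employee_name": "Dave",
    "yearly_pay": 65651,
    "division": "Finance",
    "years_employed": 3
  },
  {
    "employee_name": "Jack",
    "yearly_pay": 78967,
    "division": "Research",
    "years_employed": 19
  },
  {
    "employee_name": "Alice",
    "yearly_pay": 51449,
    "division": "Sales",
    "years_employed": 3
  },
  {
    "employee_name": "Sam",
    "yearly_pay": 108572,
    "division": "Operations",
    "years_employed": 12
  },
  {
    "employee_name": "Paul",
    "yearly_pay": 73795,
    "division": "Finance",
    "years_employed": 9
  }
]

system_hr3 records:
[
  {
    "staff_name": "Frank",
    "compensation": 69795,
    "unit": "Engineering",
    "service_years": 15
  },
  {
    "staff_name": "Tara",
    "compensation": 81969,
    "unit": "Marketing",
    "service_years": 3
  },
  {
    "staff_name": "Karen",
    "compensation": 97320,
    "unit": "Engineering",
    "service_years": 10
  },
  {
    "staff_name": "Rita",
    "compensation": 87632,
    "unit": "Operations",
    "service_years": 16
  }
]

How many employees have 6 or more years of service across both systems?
7

Reconcile schemas: "years_employed" (system_hr2) = "service_years" (system_hr3) = years of service

From system_hr2: 4 employees with >= 6 years
From system_hr3: 3 employees with >= 6 years

Total: 4 + 3 = 7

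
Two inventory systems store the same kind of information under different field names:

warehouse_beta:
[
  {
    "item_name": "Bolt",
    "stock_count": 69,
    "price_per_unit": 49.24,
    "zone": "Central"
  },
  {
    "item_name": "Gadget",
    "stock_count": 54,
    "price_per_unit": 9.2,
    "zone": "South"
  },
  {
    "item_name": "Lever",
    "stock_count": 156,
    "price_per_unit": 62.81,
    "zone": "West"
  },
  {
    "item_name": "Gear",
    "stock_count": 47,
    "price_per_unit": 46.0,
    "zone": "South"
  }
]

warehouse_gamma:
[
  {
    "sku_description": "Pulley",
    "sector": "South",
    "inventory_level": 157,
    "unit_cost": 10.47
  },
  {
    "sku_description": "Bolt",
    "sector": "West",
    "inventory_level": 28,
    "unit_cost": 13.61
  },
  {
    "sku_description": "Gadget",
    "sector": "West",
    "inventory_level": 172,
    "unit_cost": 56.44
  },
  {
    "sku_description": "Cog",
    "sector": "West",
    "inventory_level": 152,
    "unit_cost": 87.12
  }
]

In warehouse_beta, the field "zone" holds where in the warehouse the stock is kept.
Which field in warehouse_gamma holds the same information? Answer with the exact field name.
sector

In warehouse_beta, "zone" holds where in the warehouse the stock is kept.
The fields in warehouse_gamma are: "sku_description", "sector", "inventory_level", "unit_cost".
"sector" is the match: the name refers to the same concept and its values are area labels (e.g. 'South', 'West').
The other fields ("sku_description", "inventory_level", "unit_cost") hold different kinds of data.

So "zone" in warehouse_beta corresponds to "sector" in warehouse_gamma.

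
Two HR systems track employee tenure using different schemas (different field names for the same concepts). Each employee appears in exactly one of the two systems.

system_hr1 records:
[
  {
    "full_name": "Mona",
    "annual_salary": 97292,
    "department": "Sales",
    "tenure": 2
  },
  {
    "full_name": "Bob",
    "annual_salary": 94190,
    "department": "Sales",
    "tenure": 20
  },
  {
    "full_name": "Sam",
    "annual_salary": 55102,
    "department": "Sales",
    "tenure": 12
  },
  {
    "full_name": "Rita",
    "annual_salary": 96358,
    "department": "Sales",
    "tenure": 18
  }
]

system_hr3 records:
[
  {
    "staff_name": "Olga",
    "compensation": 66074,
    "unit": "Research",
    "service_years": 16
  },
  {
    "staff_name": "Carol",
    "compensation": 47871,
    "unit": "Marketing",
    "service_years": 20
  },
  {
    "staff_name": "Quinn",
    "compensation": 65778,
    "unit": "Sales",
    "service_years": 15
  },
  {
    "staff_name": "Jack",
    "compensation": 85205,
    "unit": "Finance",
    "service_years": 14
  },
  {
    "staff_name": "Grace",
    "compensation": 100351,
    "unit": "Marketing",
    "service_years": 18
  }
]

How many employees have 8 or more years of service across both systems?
8

Reconcile schemas: "tenure" (system_hr1) = "service_years" (system_hr3) = years of service

From system_hr1: 3 employees with >= 8 years
From system_hr3: 5 employees with >= 8 years

Total: 3 + 5 = 8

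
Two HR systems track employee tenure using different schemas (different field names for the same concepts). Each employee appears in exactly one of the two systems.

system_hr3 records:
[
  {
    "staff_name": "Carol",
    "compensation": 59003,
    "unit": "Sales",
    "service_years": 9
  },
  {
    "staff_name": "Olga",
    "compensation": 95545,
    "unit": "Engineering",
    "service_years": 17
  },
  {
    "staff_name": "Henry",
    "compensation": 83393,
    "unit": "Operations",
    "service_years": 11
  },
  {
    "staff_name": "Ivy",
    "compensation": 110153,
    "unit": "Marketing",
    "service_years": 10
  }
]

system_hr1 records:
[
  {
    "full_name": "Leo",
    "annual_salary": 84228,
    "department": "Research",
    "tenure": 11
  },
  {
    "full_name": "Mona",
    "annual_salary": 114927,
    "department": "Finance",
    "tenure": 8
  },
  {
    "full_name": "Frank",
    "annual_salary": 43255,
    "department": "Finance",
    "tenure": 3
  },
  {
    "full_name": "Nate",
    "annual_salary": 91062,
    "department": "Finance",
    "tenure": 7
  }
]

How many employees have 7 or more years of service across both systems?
7

Reconcile schemas: "service_years" (system_hr3) = "tenure" (system_hr1) = years of service

From system_hr3: 4 employees with >= 7 years
From system_hr1: 3 employees with >= 7 years

Total: 4 + 3 = 7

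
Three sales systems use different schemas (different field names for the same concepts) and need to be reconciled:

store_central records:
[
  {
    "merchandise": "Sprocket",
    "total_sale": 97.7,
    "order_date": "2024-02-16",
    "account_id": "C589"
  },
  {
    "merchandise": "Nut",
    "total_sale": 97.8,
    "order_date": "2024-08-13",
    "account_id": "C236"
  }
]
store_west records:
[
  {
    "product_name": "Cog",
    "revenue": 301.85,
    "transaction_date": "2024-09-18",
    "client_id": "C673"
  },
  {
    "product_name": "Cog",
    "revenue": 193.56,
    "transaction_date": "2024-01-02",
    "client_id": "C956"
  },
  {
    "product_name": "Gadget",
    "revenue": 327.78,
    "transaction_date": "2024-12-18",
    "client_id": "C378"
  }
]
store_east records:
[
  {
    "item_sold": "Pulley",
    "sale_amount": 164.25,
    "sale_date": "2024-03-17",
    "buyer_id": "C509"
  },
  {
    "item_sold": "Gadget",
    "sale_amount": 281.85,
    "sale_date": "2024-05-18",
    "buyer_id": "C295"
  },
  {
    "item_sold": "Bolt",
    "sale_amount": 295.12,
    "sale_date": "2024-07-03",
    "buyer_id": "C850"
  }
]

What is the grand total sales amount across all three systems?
1759.91

Schema reconciliation - all amount fields map to sale amount:

store_central (total_sale): 195.5
store_west (revenue): 823.19
store_east (sale_amount): 741.22

Grand total: 1759.91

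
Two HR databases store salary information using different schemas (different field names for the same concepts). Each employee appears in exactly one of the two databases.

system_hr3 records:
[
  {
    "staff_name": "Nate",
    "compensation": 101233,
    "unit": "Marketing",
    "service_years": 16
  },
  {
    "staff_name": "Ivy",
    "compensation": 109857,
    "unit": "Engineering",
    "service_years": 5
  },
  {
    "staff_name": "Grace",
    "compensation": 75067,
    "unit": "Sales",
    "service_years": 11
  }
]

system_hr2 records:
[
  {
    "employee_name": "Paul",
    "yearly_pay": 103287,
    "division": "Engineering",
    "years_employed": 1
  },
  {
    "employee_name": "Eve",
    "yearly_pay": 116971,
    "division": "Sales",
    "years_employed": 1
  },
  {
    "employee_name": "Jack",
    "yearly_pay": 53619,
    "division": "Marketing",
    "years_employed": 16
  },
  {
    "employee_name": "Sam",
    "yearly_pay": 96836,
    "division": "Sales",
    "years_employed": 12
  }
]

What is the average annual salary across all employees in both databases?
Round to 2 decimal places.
93838.57

Schema mapping: "compensation" (system_hr3) = "yearly_pay" (system_hr2) = annual salary

All salaries: [101233, 109857, 75067, 103287, 116971, 53619, 96836]
Sum: 656870
Count: 7
Average: 656870 / 7 = 93838.57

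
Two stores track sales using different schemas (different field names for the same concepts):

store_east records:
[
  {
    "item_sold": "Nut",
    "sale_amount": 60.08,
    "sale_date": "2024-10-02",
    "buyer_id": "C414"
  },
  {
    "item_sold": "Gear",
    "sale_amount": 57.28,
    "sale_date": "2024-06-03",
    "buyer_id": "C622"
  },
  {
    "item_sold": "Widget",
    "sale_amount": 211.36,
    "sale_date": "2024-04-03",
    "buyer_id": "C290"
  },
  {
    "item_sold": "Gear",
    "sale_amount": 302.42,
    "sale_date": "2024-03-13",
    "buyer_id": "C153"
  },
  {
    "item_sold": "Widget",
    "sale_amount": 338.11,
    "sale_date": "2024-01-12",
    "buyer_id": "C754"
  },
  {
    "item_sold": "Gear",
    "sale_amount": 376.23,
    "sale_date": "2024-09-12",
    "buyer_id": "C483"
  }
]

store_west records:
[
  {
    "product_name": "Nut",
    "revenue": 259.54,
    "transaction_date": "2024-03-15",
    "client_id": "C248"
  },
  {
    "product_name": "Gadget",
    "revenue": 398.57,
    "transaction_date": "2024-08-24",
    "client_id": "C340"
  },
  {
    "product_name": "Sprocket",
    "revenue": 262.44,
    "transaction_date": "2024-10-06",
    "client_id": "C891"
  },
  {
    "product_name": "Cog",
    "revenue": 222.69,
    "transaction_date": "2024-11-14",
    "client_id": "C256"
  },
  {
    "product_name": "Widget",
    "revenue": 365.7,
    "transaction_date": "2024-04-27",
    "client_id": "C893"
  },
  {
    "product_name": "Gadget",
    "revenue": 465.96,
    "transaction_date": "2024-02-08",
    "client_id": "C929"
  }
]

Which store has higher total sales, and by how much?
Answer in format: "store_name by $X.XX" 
store_west by $629.42

Schema mapping: "sale_amount" (store_east) = "revenue" (store_west) = sale amount

Total for store_east: 1345.48
Total for store_west: 1974.90

Difference: |1345.48 - 1974.90| = 629.42
store_west has higher sales by $629.42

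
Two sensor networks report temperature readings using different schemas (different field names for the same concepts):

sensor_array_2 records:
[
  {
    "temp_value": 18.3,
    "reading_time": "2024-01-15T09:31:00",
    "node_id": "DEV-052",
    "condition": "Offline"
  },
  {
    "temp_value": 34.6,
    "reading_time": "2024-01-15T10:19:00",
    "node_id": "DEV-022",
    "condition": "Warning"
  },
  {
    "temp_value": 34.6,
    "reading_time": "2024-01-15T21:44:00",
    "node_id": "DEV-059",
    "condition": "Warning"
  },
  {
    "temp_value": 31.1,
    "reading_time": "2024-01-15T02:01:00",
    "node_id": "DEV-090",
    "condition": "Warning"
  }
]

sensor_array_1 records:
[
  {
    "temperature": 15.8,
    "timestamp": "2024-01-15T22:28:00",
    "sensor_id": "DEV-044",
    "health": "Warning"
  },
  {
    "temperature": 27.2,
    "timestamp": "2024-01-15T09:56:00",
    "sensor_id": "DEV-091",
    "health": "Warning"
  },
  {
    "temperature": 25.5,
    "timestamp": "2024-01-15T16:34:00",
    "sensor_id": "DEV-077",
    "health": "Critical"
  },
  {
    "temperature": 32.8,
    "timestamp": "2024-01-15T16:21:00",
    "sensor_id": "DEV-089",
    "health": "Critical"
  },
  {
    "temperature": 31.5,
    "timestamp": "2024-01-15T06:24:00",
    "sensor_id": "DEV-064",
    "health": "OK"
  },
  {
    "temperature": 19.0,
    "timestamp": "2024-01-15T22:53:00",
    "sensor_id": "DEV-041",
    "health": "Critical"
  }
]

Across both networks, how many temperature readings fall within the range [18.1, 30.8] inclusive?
4

Schema mapping: "temp_value" (sensor_array_2) = "temperature" (sensor_array_1) = temperature

Readings in [18.1, 30.8] from sensor_array_2: 1
Readings in [18.1, 30.8] from sensor_array_1: 3

Total count: 1 + 3 = 4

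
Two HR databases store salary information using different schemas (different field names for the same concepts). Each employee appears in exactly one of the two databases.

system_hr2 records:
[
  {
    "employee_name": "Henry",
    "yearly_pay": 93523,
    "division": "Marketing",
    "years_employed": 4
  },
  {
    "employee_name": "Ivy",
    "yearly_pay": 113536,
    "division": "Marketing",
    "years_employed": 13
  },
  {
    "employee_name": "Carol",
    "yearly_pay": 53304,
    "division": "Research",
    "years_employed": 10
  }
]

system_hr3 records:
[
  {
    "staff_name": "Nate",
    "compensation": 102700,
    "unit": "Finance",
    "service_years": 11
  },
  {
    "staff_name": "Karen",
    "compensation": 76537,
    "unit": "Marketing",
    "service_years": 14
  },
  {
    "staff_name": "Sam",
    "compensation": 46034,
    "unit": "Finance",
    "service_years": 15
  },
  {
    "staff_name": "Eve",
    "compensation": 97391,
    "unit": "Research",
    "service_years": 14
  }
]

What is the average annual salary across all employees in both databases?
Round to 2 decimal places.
83289.29

Schema mapping: "yearly_pay" (system_hr2) = "compensation" (system_hr3) = annual salary

All salaries: [93523, 113536, 53304, 102700, 76537, 46034, 97391]
Sum: 583025
Count: 7
Average: 583025 / 7 = 83289.29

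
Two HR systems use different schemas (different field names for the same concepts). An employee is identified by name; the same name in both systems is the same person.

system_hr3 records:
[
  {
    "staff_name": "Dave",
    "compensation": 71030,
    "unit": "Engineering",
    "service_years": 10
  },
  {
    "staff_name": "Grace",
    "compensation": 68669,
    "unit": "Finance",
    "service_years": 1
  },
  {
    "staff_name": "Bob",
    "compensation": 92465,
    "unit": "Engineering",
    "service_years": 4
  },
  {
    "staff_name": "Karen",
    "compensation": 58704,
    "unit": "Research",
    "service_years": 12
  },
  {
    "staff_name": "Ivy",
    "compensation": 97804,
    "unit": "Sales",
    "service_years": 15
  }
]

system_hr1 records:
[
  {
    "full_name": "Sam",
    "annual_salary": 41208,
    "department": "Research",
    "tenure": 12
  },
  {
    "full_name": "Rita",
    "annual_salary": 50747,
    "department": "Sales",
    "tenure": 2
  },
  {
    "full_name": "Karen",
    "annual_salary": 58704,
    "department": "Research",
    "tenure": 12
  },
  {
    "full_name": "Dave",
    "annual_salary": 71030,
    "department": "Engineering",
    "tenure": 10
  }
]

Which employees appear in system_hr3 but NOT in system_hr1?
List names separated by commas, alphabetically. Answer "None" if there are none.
Bob, Grace, Ivy

Schema mapping: "staff_name" (system_hr3) = "full_name" (system_hr1) = employee name

Names in system_hr3: ['Bob', 'Dave', 'Grace', 'Ivy', 'Karen']
Names in system_hr1: ['Dave', 'Karen', 'Rita', 'Sam']

In system_hr3 but not system_hr1: ['Bob', 'Grace', 'Ivy']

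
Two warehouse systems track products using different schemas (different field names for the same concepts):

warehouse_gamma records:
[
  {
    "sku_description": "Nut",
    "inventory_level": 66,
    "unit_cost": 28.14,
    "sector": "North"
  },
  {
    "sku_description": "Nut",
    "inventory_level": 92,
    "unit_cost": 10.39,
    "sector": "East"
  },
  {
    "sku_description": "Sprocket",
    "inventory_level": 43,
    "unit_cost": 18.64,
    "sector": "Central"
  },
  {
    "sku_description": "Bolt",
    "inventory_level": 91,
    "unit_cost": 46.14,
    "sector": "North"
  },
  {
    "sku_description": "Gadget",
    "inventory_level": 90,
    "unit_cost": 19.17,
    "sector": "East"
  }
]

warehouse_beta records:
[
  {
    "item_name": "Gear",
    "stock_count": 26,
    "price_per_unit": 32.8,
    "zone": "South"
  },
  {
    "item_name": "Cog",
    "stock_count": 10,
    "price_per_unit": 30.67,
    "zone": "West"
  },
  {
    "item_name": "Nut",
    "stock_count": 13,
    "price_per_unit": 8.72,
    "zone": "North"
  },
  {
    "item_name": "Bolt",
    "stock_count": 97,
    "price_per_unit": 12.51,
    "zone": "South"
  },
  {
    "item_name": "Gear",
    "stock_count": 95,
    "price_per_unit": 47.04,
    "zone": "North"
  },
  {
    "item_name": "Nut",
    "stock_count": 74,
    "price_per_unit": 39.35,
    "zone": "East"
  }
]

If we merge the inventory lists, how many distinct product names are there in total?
6

Schema mapping: "sku_description" (warehouse_gamma) = "item_name" (warehouse_beta) = product name

Products in warehouse_gamma: ['Bolt', 'Gadget', 'Nut', 'Sprocket']
Products in warehouse_beta: ['Bolt', 'Cog', 'Gear', 'Nut']

Union (unique products): ['Bolt', 'Cog', 'Gadget', 'Gear', 'Nut', 'Sprocket']
Count: 6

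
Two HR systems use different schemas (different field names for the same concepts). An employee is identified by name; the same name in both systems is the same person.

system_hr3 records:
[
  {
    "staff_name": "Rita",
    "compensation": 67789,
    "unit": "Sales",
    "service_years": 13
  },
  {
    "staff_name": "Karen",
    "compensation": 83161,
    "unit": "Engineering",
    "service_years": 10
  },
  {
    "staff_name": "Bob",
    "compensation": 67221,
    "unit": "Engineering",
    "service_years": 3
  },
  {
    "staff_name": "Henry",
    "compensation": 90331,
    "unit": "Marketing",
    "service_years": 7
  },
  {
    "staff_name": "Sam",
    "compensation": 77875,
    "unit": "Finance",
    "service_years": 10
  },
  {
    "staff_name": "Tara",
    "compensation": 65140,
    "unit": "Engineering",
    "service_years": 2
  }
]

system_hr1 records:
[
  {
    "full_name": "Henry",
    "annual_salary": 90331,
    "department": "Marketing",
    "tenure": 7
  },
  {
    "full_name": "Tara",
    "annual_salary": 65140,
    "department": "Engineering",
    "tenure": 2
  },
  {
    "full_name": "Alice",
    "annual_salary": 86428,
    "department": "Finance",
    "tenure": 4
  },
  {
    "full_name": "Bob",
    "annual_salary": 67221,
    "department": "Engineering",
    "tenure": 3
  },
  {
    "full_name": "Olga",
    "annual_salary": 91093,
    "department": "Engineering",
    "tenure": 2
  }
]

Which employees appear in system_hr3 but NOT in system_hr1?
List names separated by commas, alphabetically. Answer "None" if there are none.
Karen, Rita, Sam

Schema mapping: "staff_name" (system_hr3) = "full_name" (system_hr1) = employee name

Names in system_hr3: ['Bob', 'Henry', 'Karen', 'Rita', 'Sam', 'Tara']
Names in system_hr1: ['Alice', 'Bob', 'Henry', 'Olga', 'Tara']

In system_hr3 but not system_hr1: ['Karen', 'Rita', 'Sam']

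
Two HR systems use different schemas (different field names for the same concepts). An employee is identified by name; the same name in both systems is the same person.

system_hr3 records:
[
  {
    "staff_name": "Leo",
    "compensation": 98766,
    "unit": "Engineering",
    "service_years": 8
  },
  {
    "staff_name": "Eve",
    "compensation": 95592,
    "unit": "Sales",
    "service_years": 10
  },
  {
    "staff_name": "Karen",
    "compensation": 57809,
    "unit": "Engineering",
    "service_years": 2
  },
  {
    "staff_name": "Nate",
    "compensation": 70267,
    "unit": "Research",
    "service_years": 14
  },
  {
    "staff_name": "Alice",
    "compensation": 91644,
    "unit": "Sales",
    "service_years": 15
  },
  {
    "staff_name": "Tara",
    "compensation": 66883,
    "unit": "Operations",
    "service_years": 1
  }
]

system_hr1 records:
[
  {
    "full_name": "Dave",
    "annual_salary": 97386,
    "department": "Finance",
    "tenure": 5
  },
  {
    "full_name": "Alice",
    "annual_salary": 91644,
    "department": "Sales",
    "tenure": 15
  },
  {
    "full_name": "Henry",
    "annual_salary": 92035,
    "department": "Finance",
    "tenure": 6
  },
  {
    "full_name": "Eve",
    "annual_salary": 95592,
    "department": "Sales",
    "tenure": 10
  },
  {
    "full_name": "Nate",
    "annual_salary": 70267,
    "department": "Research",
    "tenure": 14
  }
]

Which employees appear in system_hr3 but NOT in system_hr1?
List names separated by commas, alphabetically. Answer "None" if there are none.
Karen, Leo, Tara

Schema mapping: "staff_name" (system_hr3) = "full_name" (system_hr1) = employee name

Names in system_hr3: ['Alice', 'Eve', 'Karen', 'Leo', 'Nate', 'Tara']
Names in system_hr1: ['Alice', 'Dave', 'Eve', 'Henry', 'Nate']

In system_hr3 but not system_hr1: ['Karen', 'Leo', 'Tara']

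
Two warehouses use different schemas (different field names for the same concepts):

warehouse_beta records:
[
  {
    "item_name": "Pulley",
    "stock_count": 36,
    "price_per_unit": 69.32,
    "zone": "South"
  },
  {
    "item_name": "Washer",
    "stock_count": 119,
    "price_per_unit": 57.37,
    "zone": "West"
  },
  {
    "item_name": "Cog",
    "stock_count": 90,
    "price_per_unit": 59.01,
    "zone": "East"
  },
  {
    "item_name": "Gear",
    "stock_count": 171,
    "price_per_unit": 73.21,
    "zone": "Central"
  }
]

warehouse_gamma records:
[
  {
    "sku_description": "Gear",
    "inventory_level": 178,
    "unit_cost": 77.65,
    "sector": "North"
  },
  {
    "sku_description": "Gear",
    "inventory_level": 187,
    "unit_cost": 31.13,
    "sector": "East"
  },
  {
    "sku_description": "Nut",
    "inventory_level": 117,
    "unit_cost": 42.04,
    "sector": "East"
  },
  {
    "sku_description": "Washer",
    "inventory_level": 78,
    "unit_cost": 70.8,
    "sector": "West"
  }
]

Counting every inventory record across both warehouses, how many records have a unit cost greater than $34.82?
7

Schema mapping: "price_per_unit" (warehouse_beta) = "unit_cost" (warehouse_gamma) = unit cost

Records > $34.82 in warehouse_beta: 4
Records > $34.82 in warehouse_gamma: 3

Total count: 4 + 3 = 7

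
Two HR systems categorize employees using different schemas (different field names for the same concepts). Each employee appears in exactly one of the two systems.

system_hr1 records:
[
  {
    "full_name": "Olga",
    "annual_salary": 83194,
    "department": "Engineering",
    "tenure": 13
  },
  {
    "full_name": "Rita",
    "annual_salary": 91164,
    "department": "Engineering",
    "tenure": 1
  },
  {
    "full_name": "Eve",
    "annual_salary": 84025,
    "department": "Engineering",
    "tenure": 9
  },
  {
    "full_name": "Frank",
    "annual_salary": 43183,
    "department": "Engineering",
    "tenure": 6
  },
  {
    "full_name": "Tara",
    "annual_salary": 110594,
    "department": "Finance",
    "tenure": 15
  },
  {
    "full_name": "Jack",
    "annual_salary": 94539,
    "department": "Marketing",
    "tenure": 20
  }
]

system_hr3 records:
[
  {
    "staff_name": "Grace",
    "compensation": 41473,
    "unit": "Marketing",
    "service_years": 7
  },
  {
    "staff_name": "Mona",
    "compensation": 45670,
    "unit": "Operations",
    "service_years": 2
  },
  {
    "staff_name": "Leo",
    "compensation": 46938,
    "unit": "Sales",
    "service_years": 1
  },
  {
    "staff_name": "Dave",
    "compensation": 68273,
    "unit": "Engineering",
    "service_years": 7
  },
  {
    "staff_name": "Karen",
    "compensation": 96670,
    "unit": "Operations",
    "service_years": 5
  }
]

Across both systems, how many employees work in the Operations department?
2

Schema mapping: "department" (system_hr1) = "unit" (system_hr3) = department

Operations employees in system_hr1: 0
Operations employees in system_hr3: 2

Total in Operations: 0 + 2 = 2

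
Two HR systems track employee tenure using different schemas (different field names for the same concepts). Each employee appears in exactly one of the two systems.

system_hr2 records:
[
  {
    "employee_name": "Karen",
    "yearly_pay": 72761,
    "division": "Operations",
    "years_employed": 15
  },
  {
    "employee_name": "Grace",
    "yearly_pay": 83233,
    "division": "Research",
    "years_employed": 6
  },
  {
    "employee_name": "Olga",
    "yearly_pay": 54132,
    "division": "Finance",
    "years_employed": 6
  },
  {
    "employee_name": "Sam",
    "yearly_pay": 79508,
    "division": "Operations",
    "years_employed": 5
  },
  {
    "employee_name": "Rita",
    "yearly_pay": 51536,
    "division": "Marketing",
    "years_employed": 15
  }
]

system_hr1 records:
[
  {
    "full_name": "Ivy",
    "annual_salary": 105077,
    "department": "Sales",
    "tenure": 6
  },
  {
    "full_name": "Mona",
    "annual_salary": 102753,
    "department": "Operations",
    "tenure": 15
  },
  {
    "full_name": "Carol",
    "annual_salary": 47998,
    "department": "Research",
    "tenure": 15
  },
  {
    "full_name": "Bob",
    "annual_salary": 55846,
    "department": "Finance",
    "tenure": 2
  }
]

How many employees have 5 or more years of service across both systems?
8

Reconcile schemas: "years_employed" (system_hr2) = "tenure" (system_hr1) = years of service

From system_hr2: 5 employees with >= 5 years
From system_hr1: 3 employees with >= 5 years

Total: 5 + 3 = 8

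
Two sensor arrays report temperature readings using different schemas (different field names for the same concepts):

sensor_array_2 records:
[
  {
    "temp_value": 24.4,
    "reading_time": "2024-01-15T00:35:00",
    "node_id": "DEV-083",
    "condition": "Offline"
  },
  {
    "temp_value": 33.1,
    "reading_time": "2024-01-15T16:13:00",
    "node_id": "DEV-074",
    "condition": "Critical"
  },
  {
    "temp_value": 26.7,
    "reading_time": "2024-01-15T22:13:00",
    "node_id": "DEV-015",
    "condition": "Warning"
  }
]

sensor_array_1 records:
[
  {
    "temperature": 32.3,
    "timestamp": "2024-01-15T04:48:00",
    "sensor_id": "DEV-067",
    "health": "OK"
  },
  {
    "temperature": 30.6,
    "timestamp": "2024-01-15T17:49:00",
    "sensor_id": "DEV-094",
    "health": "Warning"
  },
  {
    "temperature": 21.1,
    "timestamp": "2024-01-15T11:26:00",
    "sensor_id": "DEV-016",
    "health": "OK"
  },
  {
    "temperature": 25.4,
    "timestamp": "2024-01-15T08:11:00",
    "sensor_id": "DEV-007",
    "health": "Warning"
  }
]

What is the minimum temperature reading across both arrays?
21.1

Schema mapping: "temp_value" (sensor_array_2) = "temperature" (sensor_array_1) = temperature reading

Minimum in sensor_array_2: 24.4
Minimum in sensor_array_1: 21.1

Overall minimum: min(24.4, 21.1) = 21.1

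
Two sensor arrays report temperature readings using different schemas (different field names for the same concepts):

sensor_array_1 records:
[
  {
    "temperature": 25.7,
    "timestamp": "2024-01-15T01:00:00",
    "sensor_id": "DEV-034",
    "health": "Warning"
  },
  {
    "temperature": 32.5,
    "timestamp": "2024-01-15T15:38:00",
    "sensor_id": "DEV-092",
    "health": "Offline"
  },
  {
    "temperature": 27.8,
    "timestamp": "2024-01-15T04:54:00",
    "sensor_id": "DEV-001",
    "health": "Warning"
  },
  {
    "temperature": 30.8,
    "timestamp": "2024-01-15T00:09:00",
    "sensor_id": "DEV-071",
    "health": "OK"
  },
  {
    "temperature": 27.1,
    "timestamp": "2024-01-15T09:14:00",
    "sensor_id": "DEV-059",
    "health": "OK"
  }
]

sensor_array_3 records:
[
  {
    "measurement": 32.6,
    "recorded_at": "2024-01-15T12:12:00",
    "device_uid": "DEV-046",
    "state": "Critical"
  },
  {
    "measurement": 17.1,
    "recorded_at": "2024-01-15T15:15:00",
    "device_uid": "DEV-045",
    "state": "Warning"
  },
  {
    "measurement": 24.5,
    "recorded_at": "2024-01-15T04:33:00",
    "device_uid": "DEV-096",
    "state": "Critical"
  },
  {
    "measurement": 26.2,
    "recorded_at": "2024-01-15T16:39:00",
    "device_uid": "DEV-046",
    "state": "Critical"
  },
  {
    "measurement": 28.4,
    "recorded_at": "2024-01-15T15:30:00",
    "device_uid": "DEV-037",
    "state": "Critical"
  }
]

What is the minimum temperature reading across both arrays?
17.1

Schema mapping: "temperature" (sensor_array_1) = "measurement" (sensor_array_3) = temperature reading

Minimum in sensor_array_1: 25.7
Minimum in sensor_array_3: 17.1

Overall minimum: min(25.7, 17.1) = 17.1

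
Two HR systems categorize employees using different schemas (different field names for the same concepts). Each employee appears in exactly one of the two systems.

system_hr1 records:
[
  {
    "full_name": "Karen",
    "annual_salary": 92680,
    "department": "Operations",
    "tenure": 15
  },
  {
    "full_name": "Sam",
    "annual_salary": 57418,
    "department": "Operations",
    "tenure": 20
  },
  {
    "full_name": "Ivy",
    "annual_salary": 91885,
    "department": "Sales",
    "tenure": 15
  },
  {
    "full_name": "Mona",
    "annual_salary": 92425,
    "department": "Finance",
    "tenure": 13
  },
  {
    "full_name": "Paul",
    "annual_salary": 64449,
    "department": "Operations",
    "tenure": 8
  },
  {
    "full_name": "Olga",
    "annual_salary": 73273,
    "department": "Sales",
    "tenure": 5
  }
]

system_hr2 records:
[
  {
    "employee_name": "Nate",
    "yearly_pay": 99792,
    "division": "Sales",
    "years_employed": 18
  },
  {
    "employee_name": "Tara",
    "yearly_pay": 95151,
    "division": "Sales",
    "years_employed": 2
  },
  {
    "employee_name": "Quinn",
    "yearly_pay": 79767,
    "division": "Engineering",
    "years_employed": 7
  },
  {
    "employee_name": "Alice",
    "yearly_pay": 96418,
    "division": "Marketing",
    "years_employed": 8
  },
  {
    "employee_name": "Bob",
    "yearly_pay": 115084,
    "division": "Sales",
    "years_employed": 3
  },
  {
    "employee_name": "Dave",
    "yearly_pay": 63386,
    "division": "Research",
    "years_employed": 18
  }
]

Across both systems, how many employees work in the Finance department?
1

Schema mapping: "department" (system_hr1) = "division" (system_hr2) = department

Finance employees in system_hr1: 1
Finance employees in system_hr2: 0

Total in Finance: 1 + 0 = 1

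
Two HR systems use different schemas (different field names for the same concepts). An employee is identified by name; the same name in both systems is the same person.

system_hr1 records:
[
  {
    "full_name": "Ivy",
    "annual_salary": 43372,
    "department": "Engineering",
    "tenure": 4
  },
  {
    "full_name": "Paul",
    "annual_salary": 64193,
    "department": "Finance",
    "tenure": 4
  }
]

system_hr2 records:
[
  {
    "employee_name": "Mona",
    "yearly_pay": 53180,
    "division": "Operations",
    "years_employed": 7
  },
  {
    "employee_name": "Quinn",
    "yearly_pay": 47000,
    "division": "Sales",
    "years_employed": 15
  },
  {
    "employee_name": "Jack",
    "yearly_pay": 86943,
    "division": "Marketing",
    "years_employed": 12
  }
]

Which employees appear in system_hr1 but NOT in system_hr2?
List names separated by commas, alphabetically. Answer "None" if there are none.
Ivy, Paul

Schema mapping: "full_name" (system_hr1) = "employee_name" (system_hr2) = employee name

Names in system_hr1: ['Ivy', 'Paul']
Names in system_hr2: ['Jack', 'Mona', 'Quinn']

In system_hr1 but not system_hr2: ['Ivy', 'Paul']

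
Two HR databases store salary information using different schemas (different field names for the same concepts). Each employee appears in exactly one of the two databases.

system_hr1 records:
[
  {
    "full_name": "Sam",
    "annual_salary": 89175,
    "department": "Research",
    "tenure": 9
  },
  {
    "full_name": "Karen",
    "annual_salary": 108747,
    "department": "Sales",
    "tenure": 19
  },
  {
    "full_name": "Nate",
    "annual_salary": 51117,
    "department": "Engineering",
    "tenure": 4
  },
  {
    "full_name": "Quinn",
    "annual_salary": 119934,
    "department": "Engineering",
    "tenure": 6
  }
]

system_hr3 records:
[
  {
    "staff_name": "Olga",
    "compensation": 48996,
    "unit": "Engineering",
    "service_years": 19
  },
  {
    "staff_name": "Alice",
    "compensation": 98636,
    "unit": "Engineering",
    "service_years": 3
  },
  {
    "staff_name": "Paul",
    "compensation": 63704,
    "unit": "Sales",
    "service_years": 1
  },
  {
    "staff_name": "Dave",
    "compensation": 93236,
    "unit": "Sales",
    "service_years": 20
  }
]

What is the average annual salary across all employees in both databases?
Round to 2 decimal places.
84193.13

Schema mapping: "annual_salary" (system_hr1) = "compensation" (system_hr3) = annual salary

All salaries: [89175, 108747, 51117, 119934, 48996, 98636, 63704, 93236]
Sum: 673545
Count: 8
Average: 673545 / 8 = 84193.13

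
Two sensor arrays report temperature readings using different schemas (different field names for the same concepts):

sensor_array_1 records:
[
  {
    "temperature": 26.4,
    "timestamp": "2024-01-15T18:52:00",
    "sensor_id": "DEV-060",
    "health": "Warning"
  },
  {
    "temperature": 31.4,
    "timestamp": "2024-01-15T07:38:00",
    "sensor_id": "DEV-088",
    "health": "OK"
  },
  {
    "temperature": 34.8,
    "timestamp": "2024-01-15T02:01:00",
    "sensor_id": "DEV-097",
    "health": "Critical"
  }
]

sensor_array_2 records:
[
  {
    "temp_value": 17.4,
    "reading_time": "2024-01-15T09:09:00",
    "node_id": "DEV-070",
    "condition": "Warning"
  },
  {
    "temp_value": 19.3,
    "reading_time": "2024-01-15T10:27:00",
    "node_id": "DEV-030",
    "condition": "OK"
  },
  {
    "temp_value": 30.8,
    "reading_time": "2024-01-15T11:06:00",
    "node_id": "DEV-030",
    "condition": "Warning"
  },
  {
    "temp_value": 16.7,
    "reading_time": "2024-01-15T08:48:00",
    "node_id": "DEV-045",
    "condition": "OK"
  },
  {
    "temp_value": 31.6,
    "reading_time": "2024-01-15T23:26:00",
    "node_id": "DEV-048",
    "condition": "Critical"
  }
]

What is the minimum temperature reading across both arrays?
16.7

Schema mapping: "temperature" (sensor_array_1) = "temp_value" (sensor_array_2) = temperature reading

Minimum in sensor_array_1: 26.4
Minimum in sensor_array_2: 16.7

Overall minimum: min(26.4, 16.7) = 16.7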